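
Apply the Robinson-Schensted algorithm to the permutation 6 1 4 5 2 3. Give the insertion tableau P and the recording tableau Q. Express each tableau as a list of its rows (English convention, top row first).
Insert each entry of the permutation into P by Schensted row insertion, recording in Q the position of each new cell.

Insert 6: appended to row 1. P = [[6]], Q = [[1]].
Insert 1: 1 bumps 6 from row 1; 6 starts row 2. P = [[1], [6]], Q = [[1], [2]].
Insert 4: appended to row 1. P = [[1, 4], [6]], Q = [[1, 3], [2]].
Insert 5: appended to row 1. P = [[1, 4, 5], [6]], Q = [[1, 3, 4], [2]].
Insert 2: 2 bumps 4 from row 1; 4 bumps 6 from row 2; 6 starts row 3. P = [[1, 2, 5], [4], [6]], Q = [[1, 3, 4], [2], [5]].
Insert 3: 3 bumps 5 from row 1; 5 appends to row 2. P = [[1, 2, 3], [4, 5], [6]], Q = [[1, 3, 4], [2, 6], [5]].

So P = [[1, 2, 3], [4, 5], [6]], Q = [[1, 3, 4], [2, 6], [5]].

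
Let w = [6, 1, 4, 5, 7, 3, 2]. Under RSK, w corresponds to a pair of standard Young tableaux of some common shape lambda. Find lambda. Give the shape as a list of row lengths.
Row-insert each entry into an empty tableau.

After inserting 6: P = [[6]].
After inserting 1: P = [[1], [6]].
After inserting 4: P = [[1, 4], [6]].
After inserting 5: P = [[1, 4, 5], [6]].
After inserting 7: P = [[1, 4, 5, 7], [6]].
After inserting 3: P = [[1, 3, 5, 7], [4], [6]].
After inserting 2: P = [[1, 2, 5, 7], [3], [4], [6]].

The final insertion tableau P = [[1, 2, 5, 7], [3], [4], [6]] has shape [4, 1, 1, 1].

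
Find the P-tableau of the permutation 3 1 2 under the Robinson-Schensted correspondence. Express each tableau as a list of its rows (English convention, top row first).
P = [[1, 2], [3]]

After inserting 3: P = [[3]].
After inserting 1: P = [[1], [3]].
After inserting 2: P = [[1, 2], [3]].

So P = [[1, 2], [3]].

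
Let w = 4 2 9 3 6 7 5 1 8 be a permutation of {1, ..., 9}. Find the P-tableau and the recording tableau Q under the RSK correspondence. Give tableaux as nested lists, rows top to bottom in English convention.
Insert each entry of the permutation into P by Schensted row insertion, recording in Q the position of each new cell.

Insert 4: appended to row 1. P = [[4]], Q = [[1]].
Insert 2: 2 bumps 4 from row 1; 4 starts row 2. P = [[2], [4]], Q = [[1], [2]].
Insert 9: appended to row 1. P = [[2, 9], [4]], Q = [[1, 3], [2]].
Insert 3: 3 bumps 9 from row 1; 9 appends to row 2. P = [[2, 3], [4, 9]], Q = [[1, 3], [2, 4]].
Insert 6: appended to row 1. P = [[2, 3, 6], [4, 9]], Q = [[1, 3, 5], [2, 4]].
Insert 7: appended to row 1. P = [[2, 3, 6, 7], [4, 9]], Q = [[1, 3, 5, 6], [2, 4]].
Insert 5: 5 bumps 6 from row 1; 6 bumps 9 from row 2; 9 starts row 3. P = [[2, 3, 5, 7], [4, 6], [9]], Q = [[1, 3, 5, 6], [2, 4], [7]].
Insert 1: 1 bumps 2 from row 1; 2 bumps 4 from row 2; 4 bumps 9 from row 3; 9 starts row 4. P = [[1, 3, 5, 7], [2, 6], [4], [9]], Q = [[1, 3, 5, 6], [2, 4], [7], [8]].
Insert 8: appended to row 1. P = [[1, 3, 5, 7, 8], [2, 6], [4], [9]], Q = [[1, 3, 5, 6, 9], [2, 4], [7], [8]].

So P = [[1, 3, 5, 7, 8], [2, 6], [4], [9]], Q = [[1, 3, 5, 6, 9], [2, 4], [7], [8]].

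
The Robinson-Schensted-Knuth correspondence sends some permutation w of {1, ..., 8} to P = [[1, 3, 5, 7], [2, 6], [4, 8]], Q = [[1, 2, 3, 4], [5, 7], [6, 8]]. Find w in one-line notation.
2 4 6 8 3 1 7 5

Reverse RSK: for i = n, n-1, ..., 1, locate i in Q, remove the corresponding corner cell from P, and reverse-bump its entry up through P; the value ejected from row 1 is w(i).

So w = 2 4 6 8 3 1 7 5.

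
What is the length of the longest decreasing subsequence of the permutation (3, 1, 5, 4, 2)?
3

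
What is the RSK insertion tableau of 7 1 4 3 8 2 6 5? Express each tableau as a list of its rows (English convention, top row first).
P = [[1, 2, 5], [3, 6], [4, 8], [7]]

Insert 7: appended to row 1. P = [[7]].
Insert 1: 1 bumps 7 from row 1; 7 starts row 2. P = [[1], [7]].
Insert 4: appended to row 1. P = [[1, 4], [7]].
Insert 3: 3 bumps 4 from row 1; 4 bumps 7 from row 2; 7 starts row 3. P = [[1, 3], [4], [7]].
Insert 8: appended to row 1. P = [[1, 3, 8], [4], [7]].
Insert 2: 2 bumps 3 from row 1; 3 bumps 4 from row 2; 4 bumps 7 from row 3; 7 starts row 4. P = [[1, 2, 8], [3], [4], [7]].
Insert 6: 6 bumps 8 from row 1; 8 appends to row 2. P = [[1, 2, 6], [3, 8], [4], [7]].
Insert 5: 5 bumps 6 from row 1; 6 bumps 8 from row 2; 8 appends to row 3. P = [[1, 2, 5], [3, 6], [4, 8], [7]].

So P = [[1, 2, 5], [3, 6], [4, 8], [7]].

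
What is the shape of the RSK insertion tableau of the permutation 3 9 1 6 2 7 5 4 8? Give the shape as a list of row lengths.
[4, 3, 1, 1]

Row-insert each entry into an empty tableau.

After inserting 3: P = [[3]].
After inserting 9: P = [[3, 9]].
After inserting 1: P = [[1, 9], [3]].
After inserting 6: P = [[1, 6], [3, 9]].
After inserting 2: P = [[1, 2], [3, 6], [9]].
After inserting 7: P = [[1, 2, 7], [3, 6], [9]].
After inserting 5: P = [[1, 2, 5], [3, 6, 7], [9]].
After inserting 4: P = [[1, 2, 4], [3, 5, 7], [6], [9]].
After inserting 8: P = [[1, 2, 4, 8], [3, 5, 7], [6], [9]].

The final insertion tableau P = [[1, 2, 4, 8], [3, 5, 7], [6], [9]] has shape [4, 3, 1, 1].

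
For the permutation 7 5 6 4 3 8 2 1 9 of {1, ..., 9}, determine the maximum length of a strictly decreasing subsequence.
6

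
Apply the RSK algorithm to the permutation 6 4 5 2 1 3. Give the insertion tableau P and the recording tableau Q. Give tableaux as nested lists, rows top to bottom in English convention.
P = [[1, 3], [2, 5], [4], [6]], Q = [[1, 3], [2, 6], [4], [5]]

Insert each entry of the permutation into P by Schensted row insertion, recording in Q the position of each new cell.

Insert 6: appended to row 1. P = [[6]], Q = [[1]].
Insert 4: 4 bumps 6 from row 1; 6 starts row 2. P = [[4], [6]], Q = [[1], [2]].
Insert 5: appended to row 1. P = [[4, 5], [6]], Q = [[1, 3], [2]].
Insert 2: 2 bumps 4 from row 1; 4 bumps 6 from row 2; 6 starts row 3. P = [[2, 5], [4], [6]], Q = [[1, 3], [2], [4]].
Insert 1: 1 bumps 2 from row 1; 2 bumps 4 from row 2; 4 bumps 6 from row 3; 6 starts row 4. P = [[1, 5], [2], [4], [6]], Q = [[1, 3], [2], [4], [5]].
Insert 3: 3 bumps 5 from row 1; 5 appends to row 2. P = [[1, 3], [2, 5], [4], [6]], Q = [[1, 3], [2, 6], [4], [5]].

So P = [[1, 3], [2, 5], [4], [6]], Q = [[1, 3], [2, 6], [4], [5]].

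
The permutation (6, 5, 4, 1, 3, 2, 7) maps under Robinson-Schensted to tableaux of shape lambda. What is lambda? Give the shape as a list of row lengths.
RSK row insertion gives P = [[1, 2, 7], [3], [4], [5], [6]], which has shape [3, 1, 1, 1, 1].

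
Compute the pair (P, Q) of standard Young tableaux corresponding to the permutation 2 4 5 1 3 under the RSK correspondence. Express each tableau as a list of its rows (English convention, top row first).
P = [[1, 3, 5], [2, 4]], Q = [[1, 2, 3], [4, 5]]

Insert each entry of the permutation into P by Schensted row insertion, recording in Q the position of each new cell.

Insert 2: appended to row 1. P = [[2]], Q = [[1]].
Insert 4: appended to row 1. P = [[2, 4]], Q = [[1, 2]].
Insert 5: appended to row 1. P = [[2, 4, 5]], Q = [[1, 2, 3]].
Insert 1: 1 bumps 2 from row 1; 2 starts row 2. P = [[1, 4, 5], [2]], Q = [[1, 2, 3], [4]].
Insert 3: 3 bumps 4 from row 1; 4 appends to row 2. P = [[1, 3, 5], [2, 4]], Q = [[1, 2, 3], [4, 5]].

So P = [[1, 3, 5], [2, 4]], Q = [[1, 2, 3], [4, 5]].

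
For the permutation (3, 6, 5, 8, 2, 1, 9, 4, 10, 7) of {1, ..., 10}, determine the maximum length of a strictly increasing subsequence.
5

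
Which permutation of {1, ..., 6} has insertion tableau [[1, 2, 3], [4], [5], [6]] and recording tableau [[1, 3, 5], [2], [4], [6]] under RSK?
6 1 5 2 4 3

Reverse the RSK construction: for i from n down to 1, find the cell of Q containing i, remove the entry at that cell from P, and reverse-bump it up through P; the value ejected from row 1 is w(i).

Step i=6: Q has 6 at row 4, column 1; remove 6 from row 4 of P and reverse-bump: 6 enters row 3 and ejects 5; 5 enters row 2 and ejects 4; 4 enters row 1 and ejects 3. So w(6) = 3. P is now [[1, 2, 4], [5], [6]].
Step i=5: Q has 5 at row 1, column 3; remove that cell from P, ejecting 4. So w(5) = 4. P is now [[1, 2], [5], [6]].
Step i=4: Q has 4 at row 3, column 1; remove 6 from row 3 of P and reverse-bump: 6 enters row 2 and ejects 5; 5 enters row 1 and ejects 2. So w(4) = 2. P is now [[1, 5], [6]].
Step i=3: Q has 3 at row 1, column 2; remove that cell from P, ejecting 5. So w(3) = 5. P is now [[1], [6]].
Step i=2: Q has 2 at row 2, column 1; remove 6 from row 2 of P and reverse-bump: 6 enters row 1 and ejects 1. So w(2) = 1. P is now [[6]].
Step i=1: Q has 1 at row 1, column 1; remove that cell from P, ejecting 6. So w(1) = 6. P is now [].

So w = 6 1 5 2 4 3.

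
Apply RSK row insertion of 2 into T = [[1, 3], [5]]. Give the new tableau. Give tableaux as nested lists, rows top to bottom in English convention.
In row 1, 2 replaces 3 (the leftmost entry greater than 2); 3 is bumped to row 2. In row 2, 3 replaces 5 (the leftmost entry greater than 3); 5 is bumped to row 3. 5 starts a new row 3. The new tableau is [[1, 2], [3], [5]].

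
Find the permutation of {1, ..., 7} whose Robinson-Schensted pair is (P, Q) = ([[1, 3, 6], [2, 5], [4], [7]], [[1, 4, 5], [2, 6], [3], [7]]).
Reverse the RSK construction: for i from n down to 1, find the cell of Q containing i, remove the entry at that cell from P, and reverse-bump it up through P; the value ejected from row 1 is w(i).

Step i=7: Q has 7 at row 4, column 1; remove 7 from row 4 of P and reverse-bump: 7 enters row 3 and ejects 4; 4 enters row 2 and ejects 2; 2 enters row 1 and ejects 1. So w(7) = 1. P is now [[2, 3, 6], [4, 5], [7]].
Step i=6: Q has 6 at row 2, column 2; remove 5 from row 2 of P and reverse-bump: 5 enters row 1 and ejects 3. So w(6) = 3. P is now [[2, 5, 6], [4], [7]].
Step i=5: Q has 5 at row 1, column 3; remove that cell from P, ejecting 6. So w(5) = 6. P is now [[2, 5], [4], [7]].
Step i=4: Q has 4 at row 1, column 2; remove that cell from P, ejecting 5. So w(4) = 5. P is now [[2], [4], [7]].
Step i=3: Q has 3 at row 3, column 1; remove 7 from row 3 of P and reverse-bump: 7 enters row 2 and ejects 4; 4 enters row 1 and ejects 2. So w(3) = 2. P is now [[4], [7]].
Step i=2: Q has 2 at row 2, column 1; remove 7 from row 2 of P and reverse-bump: 7 enters row 1 and ejects 4. So w(2) = 4. P is now [[7]].
Step i=1: Q has 1 at row 1, column 1; remove that cell from P, ejecting 7. So w(1) = 7. P is now [].

So w = 7 4 2 5 6 3 1.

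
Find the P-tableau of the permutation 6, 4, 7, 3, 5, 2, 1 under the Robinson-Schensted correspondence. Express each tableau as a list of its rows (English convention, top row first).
Insert 6: appended to row 1. P = [[6]].
Insert 4: 4 bumps 6 from row 1; 6 starts row 2. P = [[4], [6]].
Insert 7: appended to row 1. P = [[4, 7], [6]].
Insert 3: 3 bumps 4 from row 1; 4 bumps 6 from row 2; 6 starts row 3. P = [[3, 7], [4], [6]].
Insert 5: 5 bumps 7 from row 1; 7 appends to row 2. P = [[3, 5], [4, 7], [6]].
Insert 2: 2 bumps 3 from row 1; 3 bumps 4 from row 2; 4 bumps 6 from row 3; 6 starts row 4. P = [[2, 5], [3, 7], [4], [6]].
Insert 1: 1 bumps 2 from row 1; 2 bumps 3 from row 2; 3 bumps 4 from row 3; 4 bumps 6 from row 4; 6 starts row 5. P = [[1, 5], [2, 7], [3], [4], [6]].

So P = [[1, 5], [2, 7], [3], [4], [6]].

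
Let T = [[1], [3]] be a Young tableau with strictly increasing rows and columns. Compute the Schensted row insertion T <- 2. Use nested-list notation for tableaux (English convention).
[[1, 2], [3]]

2 is larger than every entry of row 1, so it is appended to row 1. The new tableau is [[1, 2], [3]].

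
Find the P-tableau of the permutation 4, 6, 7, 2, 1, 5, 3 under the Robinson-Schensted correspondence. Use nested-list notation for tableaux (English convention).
P = [[1, 3, 7], [2, 5], [4, 6]]

Insert 4: appended to row 1. P = [[4]].
Insert 6: appended to row 1. P = [[4, 6]].
Insert 7: appended to row 1. P = [[4, 6, 7]].
Insert 2: 2 bumps 4 from row 1; 4 starts row 2. P = [[2, 6, 7], [4]].
Insert 1: 1 bumps 2 from row 1; 2 bumps 4 from row 2; 4 starts row 3. P = [[1, 6, 7], [2], [4]].
Insert 5: 5 bumps 6 from row 1; 6 appends to row 2. P = [[1, 5, 7], [2, 6], [4]].
Insert 3: 3 bumps 5 from row 1; 5 bumps 6 from row 2; 6 appends to row 3. P = [[1, 3, 7], [2, 5], [4, 6]].

So P = [[1, 3, 7], [2, 5], [4, 6]].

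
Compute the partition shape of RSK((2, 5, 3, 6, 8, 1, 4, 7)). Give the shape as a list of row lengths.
Row-insert each entry into an empty tableau.

After inserting 2: P = [[2]].
After inserting 5: P = [[2, 5]].
After inserting 3: P = [[2, 3], [5]].
After inserting 6: P = [[2, 3, 6], [5]].
After inserting 8: P = [[2, 3, 6, 8], [5]].
After inserting 1: P = [[1, 3, 6, 8], [2], [5]].
After inserting 4: P = [[1, 3, 4, 8], [2, 6], [5]].
After inserting 7: P = [[1, 3, 4, 7], [2, 6, 8], [5]].

The final insertion tableau P = [[1, 3, 4, 7], [2, 6, 8], [5]] has shape [4, 3, 1].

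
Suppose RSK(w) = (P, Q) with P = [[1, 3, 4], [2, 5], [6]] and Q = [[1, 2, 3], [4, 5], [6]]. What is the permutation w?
2 3 6 1 5 4

Reverse RSK: for i = n, n-1, ..., 1, locate i in Q, remove the corresponding corner cell from P, and reverse-bump its entry up through P; the value ejected from row 1 is w(i).

So w = 2 3 6 1 5 4.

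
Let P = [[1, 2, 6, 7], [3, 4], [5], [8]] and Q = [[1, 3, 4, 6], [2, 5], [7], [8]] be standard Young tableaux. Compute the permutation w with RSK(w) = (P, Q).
Reverse the RSK construction: for i from n down to 1, find the cell of Q containing i, remove the entry at that cell from P, and reverse-bump it up through P; the value ejected from row 1 is w(i).

Step i=8: Q has 8 at row 4, column 1; remove 8 from row 4 of P and reverse-bump: 8 enters row 3 and ejects 5; 5 enters row 2 and ejects 4; 4 enters row 1 and ejects 2. So w(8) = 2. P is now [[1, 4, 6, 7], [3, 5], [8]].
Step i=7: Q has 7 at row 3, column 1; remove 8 from row 3 of P and reverse-bump: 8 enters row 2 and ejects 5; 5 enters row 1 and ejects 4. So w(7) = 4. P is now [[1, 5, 6, 7], [3, 8]].
Step i=6: Q has 6 at row 1, column 4; remove that cell from P, ejecting 7. So w(6) = 7. P is now [[1, 5, 6], [3, 8]].
Step i=5: Q has 5 at row 2, column 2; remove 8 from row 2 of P and reverse-bump: 8 enters row 1 and ejects 6. So w(5) = 6. P is now [[1, 5, 8], [3]].
Step i=4: Q has 4 at row 1, column 3; remove that cell from P, ejecting 8. So w(4) = 8. P is now [[1, 5], [3]].
Step i=3: Q has 3 at row 1, column 2; remove that cell from P, ejecting 5. So w(3) = 5. P is now [[1], [3]].
Step i=2: Q has 2 at row 2, column 1; remove 3 from row 2 of P and reverse-bump: 3 enters row 1 and ejects 1. So w(2) = 1. P is now [[3]].
Step i=1: Q has 1 at row 1, column 1; remove that cell from P, ejecting 3. So w(1) = 3. P is now [].

So w = 3 1 5 8 6 7 4 2.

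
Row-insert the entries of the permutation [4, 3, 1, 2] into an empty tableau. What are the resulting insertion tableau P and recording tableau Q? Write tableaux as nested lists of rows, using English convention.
P = [[1, 2], [3], [4]], Q = [[1, 4], [2], [3]]

Insert each entry of the permutation into P by Schensted row insertion, recording in Q the position of each new cell.

After inserting 4: P = [[4]].
After inserting 3: P = [[3], [4]].
After inserting 1: P = [[1], [3], [4]].
After inserting 2: P = [[1, 2], [3], [4]].

So P = [[1, 2], [3], [4]], Q = [[1, 4], [2], [3]].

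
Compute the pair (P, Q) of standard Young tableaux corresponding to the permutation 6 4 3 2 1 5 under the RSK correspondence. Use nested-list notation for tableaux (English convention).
Insert each entry of the permutation into P by Schensted row insertion, recording in Q the position of each new cell.

After inserting 6: P = [[6]].
After inserting 4: P = [[4], [6]].
After inserting 3: P = [[3], [4], [6]].
After inserting 2: P = [[2], [3], [4], [6]].
After inserting 1: P = [[1], [2], [3], [4], [6]].
After inserting 5: P = [[1, 5], [2], [3], [4], [6]].

So P = [[1, 5], [2], [3], [4], [6]], Q = [[1, 6], [2], [3], [4], [5]].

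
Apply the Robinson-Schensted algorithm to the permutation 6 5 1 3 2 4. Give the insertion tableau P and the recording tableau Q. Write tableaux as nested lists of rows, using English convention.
Insert each entry of the permutation into P by Schensted row insertion, recording in Q the position of each new cell.

Insert 6: appended to row 1. P = [[6]], Q = [[1]].
Insert 5: 5 bumps 6 from row 1; 6 starts row 2. P = [[5], [6]], Q = [[1], [2]].
Insert 1: 1 bumps 5 from row 1; 5 bumps 6 from row 2; 6 starts row 3. P = [[1], [5], [6]], Q = [[1], [2], [3]].
Insert 3: appended to row 1. P = [[1, 3], [5], [6]], Q = [[1, 4], [2], [3]].
Insert 2: 2 bumps 3 from row 1; 3 bumps 5 from row 2; 5 bumps 6 from row 3; 6 starts row 4. P = [[1, 2], [3], [5], [6]], Q = [[1, 4], [2], [3], [5]].
Insert 4: appended to row 1. P = [[1, 2, 4], [3], [5], [6]], Q = [[1, 4, 6], [2], [3], [5]].

So P = [[1, 2, 4], [3], [5], [6]], Q = [[1, 4, 6], [2], [3], [5]].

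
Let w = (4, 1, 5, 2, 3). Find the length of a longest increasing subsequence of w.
3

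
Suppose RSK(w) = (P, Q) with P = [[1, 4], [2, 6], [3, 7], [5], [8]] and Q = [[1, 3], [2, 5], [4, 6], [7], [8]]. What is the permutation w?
Reverse RSK: for i = n, n-1, ..., 1, locate i in Q, remove the corresponding corner cell from P, and reverse-bump its entry up through P; the value ejected from row 1 is w(i).

So w = 5 3 8 2 7 6 4 1.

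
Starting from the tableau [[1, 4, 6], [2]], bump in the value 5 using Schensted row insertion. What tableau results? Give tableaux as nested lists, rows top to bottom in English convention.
In row 1, 5 replaces 6 (the leftmost entry greater than 5); 6 is bumped to row 2. 6 is appended to row 2. The new tableau is [[1, 4, 5], [2, 6]].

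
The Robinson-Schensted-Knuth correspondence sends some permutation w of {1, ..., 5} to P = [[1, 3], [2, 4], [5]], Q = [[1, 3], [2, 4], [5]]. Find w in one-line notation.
Reverse the RSK construction: for i from n down to 1, find the cell of Q containing i, remove the entry at that cell from P, and reverse-bump it up through P; the value ejected from row 1 is w(i).

Step i=5: Q has 5 at row 3, column 1; remove 5 from row 3 of P and reverse-bump: 5 enters row 2 and ejects 4; 4 enters row 1 and ejects 3. So w(5) = 3. P is now [[1, 4], [2, 5]].
Step i=4: Q has 4 at row 2, column 2; remove 5 from row 2 of P and reverse-bump: 5 enters row 1 and ejects 4. So w(4) = 4. P is now [[1, 5], [2]].
Step i=3: Q has 3 at row 1, column 2; remove that cell from P, ejecting 5. So w(3) = 5. P is now [[1], [2]].
Step i=2: Q has 2 at row 2, column 1; remove 2 from row 2 of P and reverse-bump: 2 enters row 1 and ejects 1. So w(2) = 1. P is now [[2]].
Step i=1: Q has 1 at row 1, column 1; remove that cell from P, ejecting 2. So w(1) = 2. P is now [].

So w = 2 1 5 4 3.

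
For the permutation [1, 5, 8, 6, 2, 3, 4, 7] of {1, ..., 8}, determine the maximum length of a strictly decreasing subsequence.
3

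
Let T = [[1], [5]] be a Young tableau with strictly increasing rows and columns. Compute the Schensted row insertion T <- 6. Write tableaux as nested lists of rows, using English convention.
6 is larger than every entry of row 1, so it is appended to row 1. The new tableau is [[1, 6], [5]].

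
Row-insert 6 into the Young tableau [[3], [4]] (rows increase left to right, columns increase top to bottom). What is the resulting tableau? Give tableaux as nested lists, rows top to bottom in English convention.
6 is larger than every entry of row 1, so it is appended to row 1. The new tableau is [[3, 6], [4]].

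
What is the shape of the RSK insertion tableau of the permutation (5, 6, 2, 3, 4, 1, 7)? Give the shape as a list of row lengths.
[4, 2, 1]

Row-insert each entry into an empty tableau.

After inserting 5: P = [[5]].
After inserting 6: P = [[5, 6]].
After inserting 2: P = [[2, 6], [5]].
After inserting 3: P = [[2, 3], [5, 6]].
After inserting 4: P = [[2, 3, 4], [5, 6]].
After inserting 1: P = [[1, 3, 4], [2, 6], [5]].
After inserting 7: P = [[1, 3, 4, 7], [2, 6], [5]].

The final insertion tableau P = [[1, 3, 4, 7], [2, 6], [5]] has shape [4, 2, 1].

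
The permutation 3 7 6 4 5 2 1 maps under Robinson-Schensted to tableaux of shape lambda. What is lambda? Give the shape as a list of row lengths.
Row-insert each entry into an empty tableau.

After inserting 3: P = [[3]].
After inserting 7: P = [[3, 7]].
After inserting 6: P = [[3, 6], [7]].
After inserting 4: P = [[3, 4], [6], [7]].
After inserting 5: P = [[3, 4, 5], [6], [7]].
After inserting 2: P = [[2, 4, 5], [3], [6], [7]].
After inserting 1: P = [[1, 4, 5], [2], [3], [6], [7]].

The final insertion tableau P = [[1, 4, 5], [2], [3], [6], [7]] has shape [3, 1, 1, 1, 1].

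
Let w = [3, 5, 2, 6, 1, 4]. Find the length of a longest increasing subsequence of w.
3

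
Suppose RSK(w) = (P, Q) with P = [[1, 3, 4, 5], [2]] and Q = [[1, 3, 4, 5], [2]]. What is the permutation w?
2 1 3 4 5

Reverse RSK: for i = n, n-1, ..., 1, locate i in Q, remove the corresponding corner cell from P, and reverse-bump its entry up through P; the value ejected from row 1 is w(i).

So w = 2 1 3 4 5.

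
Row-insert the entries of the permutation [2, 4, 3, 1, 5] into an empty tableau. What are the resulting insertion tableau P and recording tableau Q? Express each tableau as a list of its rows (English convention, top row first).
P = [[1, 3, 5], [2], [4]], Q = [[1, 2, 5], [3], [4]]

Insert each entry of the permutation into P by Schensted row insertion, recording in Q the position of each new cell.

Insert 2: appended to row 1. P = [[2]], Q = [[1]].
Insert 4: appended to row 1. P = [[2, 4]], Q = [[1, 2]].
Insert 3: 3 bumps 4 from row 1; 4 starts row 2. P = [[2, 3], [4]], Q = [[1, 2], [3]].
Insert 1: 1 bumps 2 from row 1; 2 bumps 4 from row 2; 4 starts row 3. P = [[1, 3], [2], [4]], Q = [[1, 2], [3], [4]].
Insert 5: appended to row 1. P = [[1, 3, 5], [2], [4]], Q = [[1, 2, 5], [3], [4]].

So P = [[1, 3, 5], [2], [4]], Q = [[1, 2, 5], [3], [4]].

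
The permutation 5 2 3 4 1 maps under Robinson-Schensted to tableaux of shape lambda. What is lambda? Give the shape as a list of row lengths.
Row-insert each entry into an empty tableau.

After inserting 5: P = [[5]].
After inserting 2: P = [[2], [5]].
After inserting 3: P = [[2, 3], [5]].
After inserting 4: P = [[2, 3, 4], [5]].
After inserting 1: P = [[1, 3, 4], [2], [5]].

The final insertion tableau P = [[1, 3, 4], [2], [5]] has shape [3, 1, 1].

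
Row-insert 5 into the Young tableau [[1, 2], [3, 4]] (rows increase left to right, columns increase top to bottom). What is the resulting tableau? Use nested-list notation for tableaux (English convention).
[[1, 2, 5], [3, 4]]

5 is larger than every entry of row 1, so it is appended to row 1. The new tableau is [[1, 2, 5], [3, 4]].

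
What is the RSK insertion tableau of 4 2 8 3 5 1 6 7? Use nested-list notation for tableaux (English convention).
P = [[1, 3, 5, 6, 7], [2, 8], [4]]

Insert 4: appended to row 1. P = [[4]].
Insert 2: 2 bumps 4 from row 1; 4 starts row 2. P = [[2], [4]].
Insert 8: appended to row 1. P = [[2, 8], [4]].
Insert 3: 3 bumps 8 from row 1; 8 appends to row 2. P = [[2, 3], [4, 8]].
Insert 5: appended to row 1. P = [[2, 3, 5], [4, 8]].
Insert 1: 1 bumps 2 from row 1; 2 bumps 4 from row 2; 4 starts row 3. P = [[1, 3, 5], [2, 8], [4]].
Insert 6: appended to row 1. P = [[1, 3, 5, 6], [2, 8], [4]].
Insert 7: appended to row 1. P = [[1, 3, 5, 6, 7], [2, 8], [4]].

So P = [[1, 3, 5, 6, 7], [2, 8], [4]].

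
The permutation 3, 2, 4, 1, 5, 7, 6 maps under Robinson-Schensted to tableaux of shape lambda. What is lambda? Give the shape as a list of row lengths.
Row-insert each entry into an empty tableau.

After inserting 3: P = [[3]].
After inserting 2: P = [[2], [3]].
After inserting 4: P = [[2, 4], [3]].
After inserting 1: P = [[1, 4], [2], [3]].
After inserting 5: P = [[1, 4, 5], [2], [3]].
After inserting 7: P = [[1, 4, 5, 7], [2], [3]].
After inserting 6: P = [[1, 4, 5, 6], [2, 7], [3]].

The final insertion tableau P = [[1, 4, 5, 6], [2, 7], [3]] has shape [4, 2, 1].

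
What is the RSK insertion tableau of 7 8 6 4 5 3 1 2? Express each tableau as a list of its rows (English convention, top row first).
P = [[1, 2], [3, 5], [4, 8], [6], [7]]

Insert 7: appended to row 1. P = [[7]].
Insert 8: appended to row 1. P = [[7, 8]].
Insert 6: 6 bumps 7 from row 1; 7 starts row 2. P = [[6, 8], [7]].
Insert 4: 4 bumps 6 from row 1; 6 bumps 7 from row 2; 7 starts row 3. P = [[4, 8], [6], [7]].
Insert 5: 5 bumps 8 from row 1; 8 appends to row 2. P = [[4, 5], [6, 8], [7]].
Insert 3: 3 bumps 4 from row 1; 4 bumps 6 from row 2; 6 bumps 7 from row 3; 7 starts row 4. P = [[3, 5], [4, 8], [6], [7]].
Insert 1: 1 bumps 3 from row 1; 3 bumps 4 from row 2; 4 bumps 6 from row 3; 6 bumps 7 from row 4; 7 starts row 5. P = [[1, 5], [3, 8], [4], [6], [7]].
Insert 2: 2 bumps 5 from row 1; 5 bumps 8 from row 2; 8 appends to row 3. P = [[1, 2], [3, 5], [4, 8], [6], [7]].

So P = [[1, 2], [3, 5], [4, 8], [6], [7]].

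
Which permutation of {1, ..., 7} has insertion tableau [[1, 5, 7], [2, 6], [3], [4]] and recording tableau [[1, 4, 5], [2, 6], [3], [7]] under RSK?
Reverse the RSK construction: for i from n down to 1, find the cell of Q containing i, remove the entry at that cell from P, and reverse-bump it up through P; the value ejected from row 1 is w(i).

Step i=7: Q has 7 at row 4, column 1; remove 4 from row 4 of P and reverse-bump: 4 enters row 3 and ejects 3; 3 enters row 2 and ejects 2; 2 enters row 1 and ejects 1. So w(7) = 1. P is now [[2, 5, 7], [3, 6], [4]].
Step i=6: Q has 6 at row 2, column 2; remove 6 from row 2 of P and reverse-bump: 6 enters row 1 and ejects 5. So w(6) = 5. P is now [[2, 6, 7], [3], [4]].
Step i=5: Q has 5 at row 1, column 3; remove that cell from P, ejecting 7. So w(5) = 7. P is now [[2, 6], [3], [4]].
Step i=4: Q has 4 at row 1, column 2; remove that cell from P, ejecting 6. So w(4) = 6. P is now [[2], [3], [4]].
Step i=3: Q has 3 at row 3, column 1; remove 4 from row 3 of P and reverse-bump: 4 enters row 2 and ejects 3; 3 enters row 1 and ejects 2. So w(3) = 2. P is now [[3], [4]].
Step i=2: Q has 2 at row 2, column 1; remove 4 from row 2 of P and reverse-bump: 4 enters row 1 and ejects 3. So w(2) = 3. P is now [[4]].
Step i=1: Q has 1 at row 1, column 1; remove that cell from P, ejecting 4. So w(1) = 4. P is now [].

So w = 4 3 2 6 7 5 1.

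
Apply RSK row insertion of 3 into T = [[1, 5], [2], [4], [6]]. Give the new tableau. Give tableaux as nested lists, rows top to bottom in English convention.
[[1, 3], [2, 5], [4], [6]]

In row 1, 3 replaces 5 (the leftmost entry greater than 3); 5 is bumped to row 2. 5 is appended to row 2. The new tableau is [[1, 3], [2, 5], [4], [6]].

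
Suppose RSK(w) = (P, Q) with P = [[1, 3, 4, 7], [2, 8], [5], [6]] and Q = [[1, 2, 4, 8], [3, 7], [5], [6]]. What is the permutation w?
Reverse the RSK construction: for i from n down to 1, find the cell of Q containing i, remove the entry at that cell from P, and reverse-bump it up through P; the value ejected from row 1 is w(i).

Step i=8: Q has 8 at row 1, column 4; remove that cell from P, ejecting 7. So w(8) = 7. P is now [[1, 3, 4], [2, 8], [5], [6]].
Step i=7: Q has 7 at row 2, column 2; remove 8 from row 2 of P and reverse-bump: 8 enters row 1 and ejects 4. So w(7) = 4. P is now [[1, 3, 8], [2], [5], [6]].
Step i=6: Q has 6 at row 4, column 1; remove 6 from row 4 of P and reverse-bump: 6 enters row 3 and ejects 5; 5 enters row 2 and ejects 2; 2 enters row 1 and ejects 1. So w(6) = 1. P is now [[2, 3, 8], [5], [6]].
Step i=5: Q has 5 at row 3, column 1; remove 6 from row 3 of P and reverse-bump: 6 enters row 2 and ejects 5; 5 enters row 1 and ejects 3. So w(5) = 3. P is now [[2, 5, 8], [6]].
Step i=4: Q has 4 at row 1, column 3; remove that cell from P, ejecting 8. So w(4) = 8. P is now [[2, 5], [6]].
Step i=3: Q has 3 at row 2, column 1; remove 6 from row 2 of P and reverse-bump: 6 enters row 1 and ejects 5. So w(3) = 5. P is now [[2, 6]].
Step i=2: Q has 2 at row 1, column 2; remove that cell from P, ejecting 6. So w(2) = 6. P is now [[2]].
Step i=1: Q has 1 at row 1, column 1; remove that cell from P, ejecting 2. So w(1) = 2. P is now [].

So w = 2 6 5 8 3 1 4 7.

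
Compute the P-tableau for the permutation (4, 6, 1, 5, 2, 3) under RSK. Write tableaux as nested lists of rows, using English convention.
Insert 4: appended to row 1. P = [[4]].
Insert 6: appended to row 1. P = [[4, 6]].
Insert 1: 1 bumps 4 from row 1; 4 starts row 2. P = [[1, 6], [4]].
Insert 5: 5 bumps 6 from row 1; 6 appends to row 2. P = [[1, 5], [4, 6]].
Insert 2: 2 bumps 5 from row 1; 5 bumps 6 from row 2; 6 starts row 3. P = [[1, 2], [4, 5], [6]].
Insert 3: appended to row 1. P = [[1, 2, 3], [4, 5], [6]].

So P = [[1, 2, 3], [4, 5], [6]].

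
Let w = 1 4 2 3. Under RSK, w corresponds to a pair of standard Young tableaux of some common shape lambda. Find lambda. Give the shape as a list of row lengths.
Row-insert each entry into an empty tableau.

After inserting 1: P = [[1]].
After inserting 4: P = [[1, 4]].
After inserting 2: P = [[1, 2], [4]].
After inserting 3: P = [[1, 2, 3], [4]].

The final insertion tableau P = [[1, 2, 3], [4]] has shape [3, 1].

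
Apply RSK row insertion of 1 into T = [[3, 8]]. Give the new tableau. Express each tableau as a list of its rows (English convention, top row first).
[[1, 8], [3]]

In row 1, 1 replaces 3 (the leftmost entry greater than 1); 3 is bumped to row 2. 3 starts a new row 2. The new tableau is [[1, 8], [3]].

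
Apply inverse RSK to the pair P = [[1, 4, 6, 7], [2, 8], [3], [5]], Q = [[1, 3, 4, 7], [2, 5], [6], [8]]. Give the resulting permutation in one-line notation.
Reverse the RSK construction: for i from n down to 1, find the cell of Q containing i, remove the entry at that cell from P, and reverse-bump it up through P; the value ejected from row 1 is w(i).

Step i=8: Q has 8 at row 4, column 1; remove 5 from row 4 of P and reverse-bump: 5 enters row 3 and ejects 3; 3 enters row 2 and ejects 2; 2 enters row 1 and ejects 1. So w(8) = 1. P is now [[2, 4, 6, 7], [3, 8], [5]].
Step i=7: Q has 7 at row 1, column 4; remove that cell from P, ejecting 7. So w(7) = 7. P is now [[2, 4, 6], [3, 8], [5]].
Step i=6: Q has 6 at row 3, column 1; remove 5 from row 3 of P and reverse-bump: 5 enters row 2 and ejects 3; 3 enters row 1 and ejects 2. So w(6) = 2. P is now [[3, 4, 6], [5, 8]].
Step i=5: Q has 5 at row 2, column 2; remove 8 from row 2 of P and reverse-bump: 8 enters row 1 and ejects 6. So w(5) = 6. P is now [[3, 4, 8], [5]].
Step i=4: Q has 4 at row 1, column 3; remove that cell from P, ejecting 8. So w(4) = 8. P is now [[3, 4], [5]].
Step i=3: Q has 3 at row 1, column 2; remove that cell from P, ejecting 4. So w(3) = 4. P is now [[3], [5]].
Step i=2: Q has 2 at row 2, column 1; remove 5 from row 2 of P and reverse-bump: 5 enters row 1 and ejects 3. So w(2) = 3. P is now [[5]].
Step i=1: Q has 1 at row 1, column 1; remove that cell from P, ejecting 5. So w(1) = 5. P is now [].

So w = 5 3 4 8 6 2 7 1.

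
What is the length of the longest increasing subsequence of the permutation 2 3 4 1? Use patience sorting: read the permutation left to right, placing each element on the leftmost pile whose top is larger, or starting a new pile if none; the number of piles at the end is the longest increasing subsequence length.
2: new pile. tops = [2]
3: new pile. tops = [2, 3]
4: new pile. tops = [2, 3, 4]
1: onto pile 1 (replacing 2). tops = [1, 3, 4]

3 piles, so the longest increasing subsequence has length 3.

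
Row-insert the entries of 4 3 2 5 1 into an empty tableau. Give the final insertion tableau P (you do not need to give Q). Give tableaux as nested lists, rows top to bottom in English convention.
P = [[1, 5], [2], [3], [4]]

Insert 4: appended to row 1. P = [[4]].
Insert 3: 3 bumps 4 from row 1; 4 starts row 2. P = [[3], [4]].
Insert 2: 2 bumps 3 from row 1; 3 bumps 4 from row 2; 4 starts row 3. P = [[2], [3], [4]].
Insert 5: appended to row 1. P = [[2, 5], [3], [4]].
Insert 1: 1 bumps 2 from row 1; 2 bumps 3 from row 2; 3 bumps 4 from row 3; 4 starts row 4. P = [[1, 5], [2], [3], [4]].

So P = [[1, 5], [2], [3], [4]].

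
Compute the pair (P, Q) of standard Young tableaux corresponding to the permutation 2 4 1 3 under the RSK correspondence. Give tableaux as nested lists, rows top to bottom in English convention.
Insert each entry of the permutation into P by Schensted row insertion, recording in Q the position of each new cell.

Insert 2: appended to row 1. P = [[2]].
Insert 4: appended to row 1. P = [[2, 4]].
Insert 1: 1 bumps 2 from row 1; 2 starts row 2. P = [[1, 4], [2]].
Insert 3: 3 bumps 4 from row 1; 4 appends to row 2. P = [[1, 3], [2, 4]].

So P = [[1, 3], [2, 4]], Q = [[1, 2], [3, 4]].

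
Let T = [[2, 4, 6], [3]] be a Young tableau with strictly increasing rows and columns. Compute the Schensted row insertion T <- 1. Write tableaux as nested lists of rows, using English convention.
[[1, 4, 6], [2], [3]]

In row 1, 1 replaces 2 (the leftmost entry greater than 1); 2 is bumped to row 2. In row 2, 2 replaces 3 (the leftmost entry greater than 2); 3 is bumped to row 3. 3 starts a new row 3. The new tableau is [[1, 4, 6], [2], [3]].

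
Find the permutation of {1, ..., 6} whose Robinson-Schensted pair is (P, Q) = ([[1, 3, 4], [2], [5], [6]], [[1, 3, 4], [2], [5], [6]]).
6 2 3 5 4 1

Reverse the RSK construction: for i from n down to 1, find the cell of Q containing i, remove the entry at that cell from P, and reverse-bump it up through P; the value ejected from row 1 is w(i).

Step i=6: Q has 6 at row 4, column 1; remove 6 from row 4 of P and reverse-bump: 6 enters row 3 and ejects 5; 5 enters row 2 and ejects 2; 2 enters row 1 and ejects 1. So w(6) = 1. P is now [[2, 3, 4], [5], [6]].
Step i=5: Q has 5 at row 3, column 1; remove 6 from row 3 of P and reverse-bump: 6 enters row 2 and ejects 5; 5 enters row 1 and ejects 4. So w(5) = 4. P is now [[2, 3, 5], [6]].
Step i=4: Q has 4 at row 1, column 3; remove that cell from P, ejecting 5. So w(4) = 5. P is now [[2, 3], [6]].
Step i=3: Q has 3 at row 1, column 2; remove that cell from P, ejecting 3. So w(3) = 3. P is now [[2], [6]].
Step i=2: Q has 2 at row 2, column 1; remove 6 from row 2 of P and reverse-bump: 6 enters row 1 and ejects 2. So w(2) = 2. P is now [[6]].
Step i=1: Q has 1 at row 1, column 1; remove that cell from P, ejecting 6. So w(1) = 6. P is now [].

So w = 6 2 3 5 4 1.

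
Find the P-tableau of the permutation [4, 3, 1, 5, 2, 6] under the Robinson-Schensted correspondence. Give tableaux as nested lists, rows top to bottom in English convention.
P = [[1, 2, 6], [3, 5], [4]]

Insert 4: appended to row 1. P = [[4]].
Insert 3: 3 bumps 4 from row 1; 4 starts row 2. P = [[3], [4]].
Insert 1: 1 bumps 3 from row 1; 3 bumps 4 from row 2; 4 starts row 3. P = [[1], [3], [4]].
Insert 5: appended to row 1. P = [[1, 5], [3], [4]].
Insert 2: 2 bumps 5 from row 1; 5 appends to row 2. P = [[1, 2], [3, 5], [4]].
Insert 6: appended to row 1. P = [[1, 2, 6], [3, 5], [4]].

So P = [[1, 2, 6], [3, 5], [4]].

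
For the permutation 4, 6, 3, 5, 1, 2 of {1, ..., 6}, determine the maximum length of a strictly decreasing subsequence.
3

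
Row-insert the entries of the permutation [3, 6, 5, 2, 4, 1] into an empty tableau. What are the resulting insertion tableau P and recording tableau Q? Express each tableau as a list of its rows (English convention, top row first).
P = [[1, 4], [2, 5], [3], [6]], Q = [[1, 2], [3, 5], [4], [6]]

Insert each entry of the permutation into P by Schensted row insertion, recording in Q the position of each new cell.

Insert 3: appended to row 1. P = [[3]], Q = [[1]].
Insert 6: appended to row 1. P = [[3, 6]], Q = [[1, 2]].
Insert 5: 5 bumps 6 from row 1; 6 starts row 2. P = [[3, 5], [6]], Q = [[1, 2], [3]].
Insert 2: 2 bumps 3 from row 1; 3 bumps 6 from row 2; 6 starts row 3. P = [[2, 5], [3], [6]], Q = [[1, 2], [3], [4]].
Insert 4: 4 bumps 5 from row 1; 5 appends to row 2. P = [[2, 4], [3, 5], [6]], Q = [[1, 2], [3, 5], [4]].
Insert 1: 1 bumps 2 from row 1; 2 bumps 3 from row 2; 3 bumps 6 from row 3; 6 starts row 4. P = [[1, 4], [2, 5], [3], [6]], Q = [[1, 2], [3, 5], [4], [6]].

So P = [[1, 4], [2, 5], [3], [6]], Q = [[1, 2], [3, 5], [4], [6]].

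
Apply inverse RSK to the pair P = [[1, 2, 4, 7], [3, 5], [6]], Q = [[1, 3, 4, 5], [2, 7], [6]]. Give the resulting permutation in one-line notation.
6 1 3 5 7 2 4

Reverse the RSK construction: for i from n down to 1, find the cell of Q containing i, remove the entry at that cell from P, and reverse-bump it up through P; the value ejected from row 1 is w(i).

Step i=7: Q has 7 at row 2, column 2; remove 5 from row 2 of P and reverse-bump: 5 enters row 1 and ejects 4. So w(7) = 4. P is now [[1, 2, 5, 7], [3], [6]].
Step i=6: Q has 6 at row 3, column 1; remove 6 from row 3 of P and reverse-bump: 6 enters row 2 and ejects 3; 3 enters row 1 and ejects 2. So w(6) = 2. P is now [[1, 3, 5, 7], [6]].
Step i=5: Q has 5 at row 1, column 4; remove that cell from P, ejecting 7. So w(5) = 7. P is now [[1, 3, 5], [6]].
Step i=4: Q has 4 at row 1, column 3; remove that cell from P, ejecting 5. So w(4) = 5. P is now [[1, 3], [6]].
Step i=3: Q has 3 at row 1, column 2; remove that cell from P, ejecting 3. So w(3) = 3. P is now [[1], [6]].
Step i=2: Q has 2 at row 2, column 1; remove 6 from row 2 of P and reverse-bump: 6 enters row 1 and ejects 1. So w(2) = 1. P is now [[6]].
Step i=1: Q has 1 at row 1, column 1; remove that cell from P, ejecting 6. So w(1) = 6. P is now [].

So w = 6 1 3 5 7 2 4.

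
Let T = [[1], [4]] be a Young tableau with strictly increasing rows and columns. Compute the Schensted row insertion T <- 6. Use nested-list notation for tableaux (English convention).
[[1, 6], [4]]

6 is larger than every entry of row 1, so it is appended to row 1. The new tableau is [[1, 6], [4]].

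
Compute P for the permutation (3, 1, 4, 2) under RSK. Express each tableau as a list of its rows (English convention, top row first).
P = [[1, 2], [3, 4]]

Insert 3: appended to row 1. P = [[3]].
Insert 1: 1 bumps 3 from row 1; 3 starts row 2. P = [[1], [3]].
Insert 4: appended to row 1. P = [[1, 4], [3]].
Insert 2: 2 bumps 4 from row 1; 4 appends to row 2. P = [[1, 2], [3, 4]].

So P = [[1, 2], [3, 4]].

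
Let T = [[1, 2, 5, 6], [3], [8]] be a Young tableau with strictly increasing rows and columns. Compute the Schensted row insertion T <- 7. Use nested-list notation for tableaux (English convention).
[[1, 2, 5, 6, 7], [3], [8]]

7 is larger than every entry of row 1, so it is appended to row 1. The new tableau is [[1, 2, 5, 6, 7], [3], [8]].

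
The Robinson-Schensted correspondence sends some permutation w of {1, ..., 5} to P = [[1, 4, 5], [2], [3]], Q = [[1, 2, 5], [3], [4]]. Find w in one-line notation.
Reverse the RSK construction: for i from n down to 1, find the cell of Q containing i, remove the entry at that cell from P, and reverse-bump it up through P; the value ejected from row 1 is w(i).

Step i=5: Q has 5 at row 1, column 3; remove that cell from P, ejecting 5. So w(5) = 5. P is now [[1, 4], [2], [3]].
Step i=4: Q has 4 at row 3, column 1; remove 3 from row 3 of P and reverse-bump: 3 enters row 2 and ejects 2; 2 enters row 1 and ejects 1. So w(4) = 1. P is now [[2, 4], [3]].
Step i=3: Q has 3 at row 2, column 1; remove 3 from row 2 of P and reverse-bump: 3 enters row 1 and ejects 2. So w(3) = 2. P is now [[3, 4]].
Step i=2: Q has 2 at row 1, column 2; remove that cell from P, ejecting 4. So w(2) = 4. P is now [[3]].
Step i=1: Q has 1 at row 1, column 1; remove that cell from P, ejecting 3. So w(1) = 3. P is now [].

So w = 3 4 2 1 5.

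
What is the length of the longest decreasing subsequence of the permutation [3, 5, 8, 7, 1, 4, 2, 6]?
4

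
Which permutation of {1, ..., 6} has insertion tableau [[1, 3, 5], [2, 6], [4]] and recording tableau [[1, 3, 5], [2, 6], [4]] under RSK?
4 2 3 1 6 5

Reverse the RSK construction: for i from n down to 1, find the cell of Q containing i, remove the entry at that cell from P, and reverse-bump it up through P; the value ejected from row 1 is w(i).

Step i=6: Q has 6 at row 2, column 2; remove 6 from row 2 of P and reverse-bump: 6 enters row 1 and ejects 5. So w(6) = 5. P is now [[1, 3, 6], [2], [4]].
Step i=5: Q has 5 at row 1, column 3; remove that cell from P, ejecting 6. So w(5) = 6. P is now [[1, 3], [2], [4]].
Step i=4: Q has 4 at row 3, column 1; remove 4 from row 3 of P and reverse-bump: 4 enters row 2 and ejects 2; 2 enters row 1 and ejects 1. So w(4) = 1. P is now [[2, 3], [4]].
Step i=3: Q has 3 at row 1, column 2; remove that cell from P, ejecting 3. So w(3) = 3. P is now [[2], [4]].
Step i=2: Q has 2 at row 2, column 1; remove 4 from row 2 of P and reverse-bump: 4 enters row 1 and ejects 2. So w(2) = 2. P is now [[4]].
Step i=1: Q has 1 at row 1, column 1; remove that cell from P, ejecting 4. So w(1) = 4. P is now [].

So w = 4 2 3 1 6 5.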